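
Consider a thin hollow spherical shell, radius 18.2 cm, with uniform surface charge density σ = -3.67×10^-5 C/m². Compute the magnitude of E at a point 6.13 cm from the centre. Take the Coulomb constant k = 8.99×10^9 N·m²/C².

By spherical symmetry E is radial; choose a Gaussian sphere of radius r = 6.13 cm (inside the shell, r < 18.2 cm).
No charge lies within this surface, so Q_enc = 0 and Gauss's law gives E·4πr² = 0 ⇒ E = 0.

E = 0 (no enclosed charge)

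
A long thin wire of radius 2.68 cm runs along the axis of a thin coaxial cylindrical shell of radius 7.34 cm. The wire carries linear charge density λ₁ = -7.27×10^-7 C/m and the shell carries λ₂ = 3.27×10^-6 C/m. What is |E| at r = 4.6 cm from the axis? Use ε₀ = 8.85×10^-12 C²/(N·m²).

E ≈ 2.84×10^5 N/C

Coaxial Gaussian cylinder, radius r = 4.6 cm, length L (between the conductors, 2.68 cm < r < 7.34 cm).
Only the inner wire is enclosed; the outer shell contributes nothing inside itself. λ_enc = λ₁ = -7.27×10^-7 C/m.
By Gauss's law (flux through the curved wall only), E·2πrL = λ_enc L/ε₀.
E = |λ_enc|/(2πε₀r) = (7.27×10^-7)/(2π·8.85×10^-12·0.046) = 2.84e5 N/C.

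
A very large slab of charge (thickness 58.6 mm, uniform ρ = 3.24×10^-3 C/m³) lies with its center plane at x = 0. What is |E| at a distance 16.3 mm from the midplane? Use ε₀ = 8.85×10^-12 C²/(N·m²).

By symmetry E is perpendicular to the slab. A Gaussian pillbox from −16.3 mm to +16.3 mm (face area A) lies entirely within the slab.
Q_enc = ρ·(2x)·A and flux = 2EA, so 2EA = 2ρxA/ε₀ ⇒ E = |ρ|x/ε₀.
E = (3.24×10^-3)(0.0163)/(8.85×10^-12) = 5.97×10^6 N/C.

|E| ≈ 5.97e6 V/m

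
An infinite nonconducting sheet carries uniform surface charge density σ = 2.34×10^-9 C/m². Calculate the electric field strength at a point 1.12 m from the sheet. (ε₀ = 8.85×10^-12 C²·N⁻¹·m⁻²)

E = 132 V/m

Choose a cylindrical pillbox piercing the sheet, end faces (area A) parallel to it.
Only the two end caps contribute flux: Φ = 2EA. With Q_enc = σA, Gauss's law gives E = |σ|/(2ε₀).
E = |σ|/(2ε₀) = (2.34e-9)/(2·8.85×10^-12) = 132 N/C.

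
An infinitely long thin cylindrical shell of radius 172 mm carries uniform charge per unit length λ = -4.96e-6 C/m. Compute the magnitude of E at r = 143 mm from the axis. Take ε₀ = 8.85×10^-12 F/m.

E = 0 (no enclosed charge)

Coaxial Gaussian cylinder, radius r = 143 mm, length L (r < 172 mm, inside the shell).
All the surface charge lies outside this cylinder: Q_enc = 0, hence E = 0.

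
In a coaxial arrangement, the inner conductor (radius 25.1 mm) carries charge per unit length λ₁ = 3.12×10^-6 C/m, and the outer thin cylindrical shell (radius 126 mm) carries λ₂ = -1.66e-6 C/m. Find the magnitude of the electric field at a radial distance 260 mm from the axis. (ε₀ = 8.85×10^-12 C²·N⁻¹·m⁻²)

1.01e5 N/C

Coaxial Gaussian cylinder, radius r = 260 mm, length L (r > 126 mm, enclosing both).
λ_enc = λ₁ + λ₂ = (3.12e-6) + (-1.66e-6) = 1.46e-6 C/m.
Applying ∮E·dA = Q_enc/ε₀ with the end caps contributing no flux:
E = |λ_enc|/(2πε₀r) = (1.46×10^-6)/(2π·8.85×10^-12·0.26) = 1.01e5 N/C.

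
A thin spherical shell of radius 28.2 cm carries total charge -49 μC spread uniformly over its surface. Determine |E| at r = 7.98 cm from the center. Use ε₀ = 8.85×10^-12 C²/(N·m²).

By spherical symmetry E is radial; choose a Gaussian sphere of radius r = 7.98 cm (inside the shell, r < 28.2 cm).
No charge lies within this surface, so Q_enc = 0 and Gauss's law gives E·4πr² = 0 ⇒ E = 0.

E = 0 (no enclosed charge)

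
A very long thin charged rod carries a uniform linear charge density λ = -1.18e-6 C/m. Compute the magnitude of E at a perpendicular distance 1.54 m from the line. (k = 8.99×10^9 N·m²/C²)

E = 1.38e4 N/C

Coaxial Gaussian cylinder, radius r = 1.54 m, length L.
Q_enc = λL, so λ_enc = -1.18×10^-6 C/m.
Since E is radial and uniform over the curved surface, Φ = E·2πrL = Q_enc/ε₀ = λ_enc L/ε₀.
E = 2k|λ_enc|/r = 2(8.99×10^9)(1.18×10^-6)/(1.54) = 1.38e4 N/C.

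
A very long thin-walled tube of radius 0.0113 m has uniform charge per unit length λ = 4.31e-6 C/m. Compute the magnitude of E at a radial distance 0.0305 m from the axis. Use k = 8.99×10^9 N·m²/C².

Choose a coaxial cylinder of radius r = 0.0305 m (arbitrary length L) as the Gaussian surface (r > 0.0113 m).
The full line charge is enclosed: λ_enc = 4.31×10^-6 C/m.
Since E is radial and uniform over the curved surface, Φ = E·2πrL = Q_enc/ε₀ = λ_enc L/ε₀.
E = 2k|λ_enc|/r = 2(8.99×10^9)(4.31×10^-6)/(0.0305) = 2.54×10^6 N/C.

2.54e6 V/m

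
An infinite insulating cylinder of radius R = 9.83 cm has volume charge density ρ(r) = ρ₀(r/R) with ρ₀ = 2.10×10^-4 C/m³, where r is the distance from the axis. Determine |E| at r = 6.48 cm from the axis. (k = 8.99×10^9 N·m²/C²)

By cylindrical symmetry E is radial; use a coaxial Gaussian cylinder of radius 6.48 cm and length L (r < R).
Integrating ρ over the cross-section to radius r: λ_enc = (2πρ₀/R) ∫₀^r r'^2 dr' = 2πρ₀ r^3/(3·R) = 1.217×10^-6 C/m.
Gauss's law: E·2πrL = λ_enc L/ε₀.
E = 2k|λ_enc|/r = 2(8.99×10^9)(1.217×10^-6)/(0.0648) = 3.38×10^5 N/C.

E = 3.38×10^5 N/C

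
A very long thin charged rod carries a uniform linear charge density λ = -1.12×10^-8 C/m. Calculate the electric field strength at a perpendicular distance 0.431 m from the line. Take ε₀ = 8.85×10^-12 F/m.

Coaxial Gaussian cylinder, radius r = 0.431 m, length L.
Q_enc = λL, so λ_enc = -1.12×10^-8 C/m.
Since E is radial and uniform over the curved surface, Φ = E·2πrL = Q_enc/ε₀ = λ_enc L/ε₀.
E = |λ_enc|/(2πε₀r) = (1.12×10^-8)/(2π·8.85×10^-12·0.431) = 467 N/C.

467 N/C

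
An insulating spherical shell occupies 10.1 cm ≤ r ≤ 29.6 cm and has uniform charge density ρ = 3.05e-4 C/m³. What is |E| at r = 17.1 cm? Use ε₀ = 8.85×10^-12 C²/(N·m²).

E ≈ 1.56×10^6 V/m

Use a concentric Gaussian sphere at r = 17.1 cm (within the shell material, 10.1 cm < r < 29.6 cm).
Enclosed charge is the volume from a to r: Q_enc = (4π/3)ρ(r³ − a³) = 5.072e-6 C.
Applying ∮E·dA = Q_enc/ε₀ with Φ = E(4πr²):
E = |Q_enc|/(4πε₀r²) = (5.072×10^-6)/(4π·8.85×10^-12·(0.171)²) = 1.56×10^6 N/C.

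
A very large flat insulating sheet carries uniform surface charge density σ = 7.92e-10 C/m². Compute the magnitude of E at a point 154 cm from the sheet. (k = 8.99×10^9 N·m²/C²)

E = 44.7 N/C

By planar symmetry E is perpendicular to the sheet and uniform; use a Gaussian pillbox with flat faces of area A on each side of the sheet.
Flux Φ = 2EA and Q_enc = σA, so 2EA = σA/ε₀ ⇒ E = |σ|/(2ε₀), independent of distance.
E = 2πk|σ| = 2π(8.99×10^9)(7.92×10^-10) = 44.7 N/C.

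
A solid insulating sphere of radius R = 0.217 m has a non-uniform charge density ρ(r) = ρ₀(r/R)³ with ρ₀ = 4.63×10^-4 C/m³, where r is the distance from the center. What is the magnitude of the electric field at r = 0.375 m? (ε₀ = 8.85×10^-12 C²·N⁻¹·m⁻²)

Take a concentric spherical Gaussian surface of radius r = 0.375 m (r > R, all charge enclosed).
Q_enc = 4π ∫₀^R ρ₀(r'/R)^3 r'² dr' = 4πρ₀R³/6 = 9.909×10^-6 C.
By Gauss's law, ∮E·dA = E·4πr² = Q_enc/ε₀.
E = |Q_enc|/(4πε₀r²) = (9.909e-6)/(4π·8.85×10^-12·(0.375)²) = 6.34e5 N/C.

E ≈ 6.34e5 V/m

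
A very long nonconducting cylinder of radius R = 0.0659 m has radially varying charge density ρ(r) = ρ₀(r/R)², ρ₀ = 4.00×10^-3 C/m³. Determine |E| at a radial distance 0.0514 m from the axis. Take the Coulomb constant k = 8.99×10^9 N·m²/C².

Coaxial Gaussian cylinder, radius r = 0.0514 m, length L (r < R).
λ_enc = ∫₀^r ρ(r')·2πr' dr' = (2πρ₀/R²)·r^4/4 = 1.01×10^-5 C/m.
By Gauss's law (flux through the curved wall only), E·2πrL = λ_enc L/ε₀.
E = 2k|λ_enc|/r = 2(8.99×10^9)(1.01×10^-5)/(0.0514) = 3.53×10^6 N/C.

E ≈ 3.53×10^6 N/C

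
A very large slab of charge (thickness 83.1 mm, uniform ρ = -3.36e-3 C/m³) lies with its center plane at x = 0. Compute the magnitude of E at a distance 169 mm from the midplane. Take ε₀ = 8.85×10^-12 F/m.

E ≈ 1.58×10^7 N/C

The point |x| = 169 mm lies outside the slab (half-thickness 0.04155 m). A symmetric pillbox spanning the full slab encloses Q_enc = ρ·d·A.
Flux = 2EA ⇒ E = |ρ|d/(2ε₀), independent of distance outside.
E = (3.36×10^-3)(0.0831)/(2·8.85×10^-12) = 1.58×10^7 N/C.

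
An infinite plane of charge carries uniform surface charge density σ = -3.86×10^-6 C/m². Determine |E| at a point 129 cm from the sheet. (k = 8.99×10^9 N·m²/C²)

By planar symmetry E is perpendicular to the sheet and uniform; use a Gaussian pillbox with flat faces of area A on each side of the sheet.
Only the two end caps contribute flux: Φ = 2EA. With Q_enc = σA, Gauss's law gives E = |σ|/(2ε₀).
E = 2πk|σ| = 2π(8.99×10^9)(3.86×10^-6) = 2.18e5 N/C.

E ≈ 2.18×10^5 N/C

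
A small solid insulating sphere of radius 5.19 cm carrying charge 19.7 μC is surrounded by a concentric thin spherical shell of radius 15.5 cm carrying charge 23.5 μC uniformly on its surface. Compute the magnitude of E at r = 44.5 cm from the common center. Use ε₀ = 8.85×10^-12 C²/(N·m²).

Symmetry ⇒ E = E(r) r̂. Gaussian sphere of radius r = 44.5 cm (r > 15.5 cm, enclosing both).
Q_enc = (19.7 μC) + (23.5 μC) = 4.32×10^-5 C.
By Gauss's law, ∮E·dA = E·4πr² = Q_enc/ε₀.
E = |Q_enc|/(4πε₀r²) = (4.32×10^-5)/(4π·8.85×10^-12·(0.445)²) = 1.96×10^6 N/C.

|E| = 1.96×10^6 N/C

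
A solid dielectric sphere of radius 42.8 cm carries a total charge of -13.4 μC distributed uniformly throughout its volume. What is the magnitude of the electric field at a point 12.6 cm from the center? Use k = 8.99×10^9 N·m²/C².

Take a concentric spherical Gaussian surface of radius r = 12.6 cm (r < R).
Only the charge within r is enclosed: Q_enc = Q·(r/R)³ = (-13.4 μC)·(12.6 cm/42.8 cm)³ = -3.419×10^-7 C.
Applying ∮E·dA = Q_enc/ε₀ with Φ = E(4πr²):
E = k|Q_enc|/r² = (8.99×10^9)(3.419×10^-7)/(0.126)² = 1.94×10^5 N/C.

|E| ≈ 1.94×10^5 N/C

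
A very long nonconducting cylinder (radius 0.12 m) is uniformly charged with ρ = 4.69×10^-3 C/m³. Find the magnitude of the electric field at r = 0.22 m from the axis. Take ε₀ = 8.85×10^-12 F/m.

By cylindrical symmetry E is radial; use a coaxial Gaussian cylinder of radius 0.22 m and length L (r > 0.12 m, full cross-section enclosed).
λ_enc = ρ·πR² = (4.69×10^-3)π(0.12)² = 2.122×10^-4 C/m.
By Gauss's law (flux through the curved wall only), E·2πrL = λ_enc L/ε₀.
E = |λ_enc|/(2πε₀r) = (2.122e-4)/(2π·8.85×10^-12·0.22) = 1.73×10^7 N/C.

|E| ≈ 1.73×10^7 N/C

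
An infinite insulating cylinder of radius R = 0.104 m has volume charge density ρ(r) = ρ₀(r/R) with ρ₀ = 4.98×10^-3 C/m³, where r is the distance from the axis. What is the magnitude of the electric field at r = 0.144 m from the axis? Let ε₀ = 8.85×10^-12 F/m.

By cylindrical symmetry E is radial; use a coaxial Gaussian cylinder of radius 0.144 m and length L (r > R, full charge per length enclosed).
λ_enc = 2π ∫₀^R ρ₀(r'/R)^1 r' dr' = 2πρ₀R²/3 = 1.128×10^-4 C/m.
Applying ∮E·dA = Q_enc/ε₀ with the end caps contributing no flux:
E = |λ_enc|/(2πε₀r) = (1.128×10^-4)/(2π·8.85×10^-12·0.144) = 1.41×10^7 N/C.

|E| ≈ 1.41×10^7 N/C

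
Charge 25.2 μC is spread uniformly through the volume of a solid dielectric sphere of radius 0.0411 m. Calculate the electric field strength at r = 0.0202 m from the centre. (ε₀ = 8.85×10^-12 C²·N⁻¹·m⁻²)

|E| ≈ 6.59e7 N/C

Use a concentric Gaussian sphere at r = 0.0202 m (r < R).
Only the charge within r is enclosed: Q_enc = Q·(r/R)³ = (25.2 μC)·(0.0202 m/0.0411 m)³ = 2.992×10^-6 C.
By Gauss's law, ∮E·dA = E·4πr² = Q_enc/ε₀.
E = |Q_enc|/(4πε₀r²) = (2.992e-6)/(4π·8.85×10^-12·(0.0202)²) = 6.59×10^7 N/C.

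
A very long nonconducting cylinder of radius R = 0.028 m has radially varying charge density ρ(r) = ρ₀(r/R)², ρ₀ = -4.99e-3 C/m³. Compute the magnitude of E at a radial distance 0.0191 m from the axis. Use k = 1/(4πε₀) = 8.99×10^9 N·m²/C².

Choose a coaxial cylinder of radius r = 0.0191 m (arbitrary length L) as the Gaussian surface (r < R).
λ_enc = ∫₀^r ρ(r')·2πr' dr' = (2πρ₀/R²)·r^4/4 = -1.331×10^-6 C/m.
By Gauss's law (flux through the curved wall only), E·2πrL = λ_enc L/ε₀.
E = 2k|λ_enc|/r = 2(8.99×10^9)(1.331×10^-6)/(0.0191) = 1.25×10^6 N/C.

E ≈ 1.25×10^6 V/m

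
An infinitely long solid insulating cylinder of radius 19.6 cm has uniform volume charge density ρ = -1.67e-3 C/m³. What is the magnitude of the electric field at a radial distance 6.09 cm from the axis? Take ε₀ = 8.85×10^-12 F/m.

|E| ≈ 5.75e6 N/C

Take a coaxial cylindrical Gaussian surface of radius r = 6.09 cm and length L (r < R).
Charge inside radius r per length L is ρ·πr²·L, so λ_enc = ρπr² = -1.946×10^-5 C/m.
By Gauss's law (flux through the curved wall only), E·2πrL = λ_enc L/ε₀.
E = |λ_enc|/(2πε₀r) = (1.946e-5)/(2π·8.85×10^-12·0.0609) = 5.75e6 N/C.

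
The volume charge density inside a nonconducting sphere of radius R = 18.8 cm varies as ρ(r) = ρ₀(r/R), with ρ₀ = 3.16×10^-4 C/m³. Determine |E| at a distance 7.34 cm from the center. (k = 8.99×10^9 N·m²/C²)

By spherical symmetry E is radial; choose a Gaussian sphere of radius r = 7.34 cm (r < R).
Q_enc = ∫₀^r ρ(r')·4πr'² dr' = (4πρ₀/R) ∫₀^r r'^3 dr' = 4πρ₀ r^4/(4·R) = 1.533×10^-7 C.
Since E is radial and uniform over the Gaussian sphere, Φ = E·4πr² = Q_enc/ε₀.
E = k|Q_enc|/r² = (8.99×10^9)(1.533e-7)/(0.0734)² = 2.56e5 N/C.

2.56×10^5 N/C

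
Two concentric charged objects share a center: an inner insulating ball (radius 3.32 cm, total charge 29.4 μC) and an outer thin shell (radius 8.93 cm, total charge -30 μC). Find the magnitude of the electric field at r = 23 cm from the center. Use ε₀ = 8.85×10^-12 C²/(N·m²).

E ≈ 1.02×10^5 N/C

Take a concentric spherical Gaussian surface of radius r = 23 cm (r > 8.93 cm, enclosing both).
Q_enc = (29.4 μC) + (-30 μC) = -6.00×10^-7 C.
By Gauss's law, ∮E·dA = E·4πr² = Q_enc/ε₀.
E = |Q_enc|/(4πε₀r²) = (6.00e-7)/(4π·8.85×10^-12·(0.23)²) = 1.02e5 N/C.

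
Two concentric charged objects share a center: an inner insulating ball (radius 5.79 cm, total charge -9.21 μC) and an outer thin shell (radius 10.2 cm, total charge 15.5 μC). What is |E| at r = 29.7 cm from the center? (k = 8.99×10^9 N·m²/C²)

|E| ≈ 6.41×10^5 N/C

Use a concentric Gaussian sphere at r = 29.7 cm (r > 10.2 cm, enclosing both).
Q_enc = (-9.21 μC) + (15.5 μC) = 6.29×10^-6 C.
By Gauss's law, ∮E·dA = E·4πr² = Q_enc/ε₀.
E = k|Q_enc|/r² = (8.99×10^9)(6.29×10^-6)/(0.297)² = 6.41×10^5 N/C.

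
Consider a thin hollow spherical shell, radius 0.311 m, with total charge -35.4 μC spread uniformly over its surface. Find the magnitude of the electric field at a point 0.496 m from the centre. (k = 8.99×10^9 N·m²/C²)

E ≈ 1.29e6 N/C

Take a concentric spherical Gaussian surface of radius r = 0.496 m (r > 0.311 m).
The entire shell is enclosed: Q_enc = -3.54×10^-5 C.
Since E is radial and uniform over the Gaussian sphere, Φ = E·4πr² = Q_enc/ε₀.
E = k|Q_enc|/r² = (8.99×10^9)(3.54e-5)/(0.496)² = 1.29e6 N/C.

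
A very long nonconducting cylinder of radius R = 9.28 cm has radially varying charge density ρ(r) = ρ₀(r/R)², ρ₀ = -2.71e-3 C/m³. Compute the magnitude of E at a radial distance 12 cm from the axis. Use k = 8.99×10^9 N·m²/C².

|E| ≈ 5.49e6 V/m

Choose a coaxial cylinder of radius r = 12 cm (arbitrary length L) as the Gaussian surface (r > R, full charge per length enclosed).
λ_enc = 2π ∫₀^R ρ₀(r'/R)^2 r' dr' = 2πρ₀R²/4 = -3.666×10^-5 C/m.
By Gauss's law (flux through the curved wall only), E·2πrL = λ_enc L/ε₀.
E = 2k|λ_enc|/r = 2(8.99×10^9)(3.666e-5)/(0.12) = 5.49e6 N/C.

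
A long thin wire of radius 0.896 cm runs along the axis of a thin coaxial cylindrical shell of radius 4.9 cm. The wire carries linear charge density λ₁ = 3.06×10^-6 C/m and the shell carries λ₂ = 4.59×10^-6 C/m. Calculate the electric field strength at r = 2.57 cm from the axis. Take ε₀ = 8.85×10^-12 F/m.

By cylindrical symmetry E is radial; use a coaxial Gaussian cylinder of radius 2.57 cm and length L (between the conductors, 0.896 cm < r < 4.9 cm).
Only the inner wire is enclosed; the outer shell contributes nothing inside itself. λ_enc = λ₁ = 3.06×10^-6 C/m.
By Gauss's law (flux through the curved wall only), E·2πrL = λ_enc L/ε₀.
E = |λ_enc|/(2πε₀r) = (3.06e-6)/(2π·8.85×10^-12·0.0257) = 2.14×10^6 N/C.

|E| ≈ 2.14e6 N/C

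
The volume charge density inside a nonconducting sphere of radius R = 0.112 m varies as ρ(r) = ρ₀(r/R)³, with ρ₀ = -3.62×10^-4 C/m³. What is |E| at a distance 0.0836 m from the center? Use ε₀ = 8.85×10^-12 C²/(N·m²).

|E| ≈ 2.37e5 N/C

Take a concentric spherical Gaussian surface of radius r = 0.0836 m (r < R).
Integrate the density: Q_enc = 4π ∫₀^r ρ₀(r'/R)^3 r'² dr' = 4πρ₀ r^6/(6·R³) = -1.842×10^-7 C.
Applying ∮E·dA = Q_enc/ε₀ with Φ = E(4πr²):
E = |Q_enc|/(4πε₀r²) = (1.842×10^-7)/(4π·8.85×10^-12·(0.0836)²) = 2.37×10^5 N/C.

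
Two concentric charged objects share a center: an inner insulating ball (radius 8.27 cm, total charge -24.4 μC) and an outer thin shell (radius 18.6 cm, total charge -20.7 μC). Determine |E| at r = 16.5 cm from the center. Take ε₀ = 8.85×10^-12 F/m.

By spherical symmetry E is radial; choose a Gaussian sphere of radius r = 16.5 cm (between the bodies, 8.27 cm < r < 18.6 cm).
Only the inner charge is enclosed; the outer shell contributes nothing inside itself. Q_enc = -24.4 μC = -2.44×10^-5 C.
Applying ∮E·dA = Q_enc/ε₀ with Φ = E(4πr²):
E = |Q_enc|/(4πε₀r²) = (2.44e-5)/(4π·8.85×10^-12·(0.165)²) = 8.06×10^6 N/C.

E = 8.06×10^6 N/C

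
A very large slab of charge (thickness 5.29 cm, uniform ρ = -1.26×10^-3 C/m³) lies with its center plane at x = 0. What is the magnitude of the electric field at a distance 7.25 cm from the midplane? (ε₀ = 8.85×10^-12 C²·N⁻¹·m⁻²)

The point |x| = 7.25 cm lies outside the slab (half-thickness 0.02645 m). A symmetric pillbox spanning the full slab encloses Q_enc = ρ·d·A.
Flux = 2EA ⇒ E = |ρ|d/(2ε₀), independent of distance outside.
E = (1.26e-3)(0.0529)/(2·8.85×10^-12) = 3.77e6 N/C.

E ≈ 3.77×10^6 N/C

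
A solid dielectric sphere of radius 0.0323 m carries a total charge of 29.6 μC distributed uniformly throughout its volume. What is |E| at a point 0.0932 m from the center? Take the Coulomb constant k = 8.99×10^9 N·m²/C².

E = 3.06e7 V/m

By spherical symmetry E is radial; choose a Gaussian sphere of radius r = 0.0932 m (r > R, so the entire charge is enclosed).
Q_enc = 29.6 μC = 2.96e-5 C.
Applying ∮E·dA = Q_enc/ε₀ with Φ = E(4πr²):
E = k|Q_enc|/r² = (8.99×10^9)(2.96e-5)/(0.0932)² = 3.06e7 N/C.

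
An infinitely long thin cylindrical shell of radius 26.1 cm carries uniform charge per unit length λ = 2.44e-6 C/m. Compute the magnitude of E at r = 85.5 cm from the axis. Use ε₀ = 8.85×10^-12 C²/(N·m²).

5.13×10^4 N/C

By cylindrical symmetry E is radial; use a coaxial Gaussian cylinder of radius 85.5 cm and length L (r > 26.1 cm).
The full line charge is enclosed: λ_enc = 2.44×10^-6 C/m.
By Gauss's law (flux through the curved wall only), E·2πrL = λ_enc L/ε₀.
E = |λ_enc|/(2πε₀r) = (2.44e-6)/(2π·8.85×10^-12·0.855) = 5.13×10^4 N/C.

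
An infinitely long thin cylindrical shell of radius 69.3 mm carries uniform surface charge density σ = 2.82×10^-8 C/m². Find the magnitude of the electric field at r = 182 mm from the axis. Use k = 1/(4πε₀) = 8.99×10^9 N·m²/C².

|E| = 1.21×10^3 N/C

Coaxial Gaussian cylinder, radius r = 182 mm, length L (r > 69.3 mm).
The whole shell is enclosed: λ_enc = σ·2πR = (2.82e-8)·2π·(0.0693) = 1.228e-8 C/m.
Since E is radial and uniform over the curved surface, Φ = E·2πrL = Q_enc/ε₀ = λ_enc L/ε₀.
E = 2k|λ_enc|/r = 2(8.99×10^9)(1.228×10^-8)/(0.182) = 1.21e3 N/C.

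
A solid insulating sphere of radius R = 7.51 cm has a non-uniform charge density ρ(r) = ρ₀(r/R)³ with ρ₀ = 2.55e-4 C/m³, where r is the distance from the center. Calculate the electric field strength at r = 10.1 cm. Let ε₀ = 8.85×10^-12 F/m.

Symmetry ⇒ E = E(r) r̂. Gaussian sphere of radius r = 10.1 cm (r > R, all charge enclosed).
Q_enc = 4π ∫₀^R ρ₀(r'/R)^3 r'² dr' = 4πρ₀R³/6 = 2.262×10^-7 C.
Applying ∮E·dA = Q_enc/ε₀ with Φ = E(4πr²):
E = |Q_enc|/(4πε₀r²) = (2.262×10^-7)/(4π·8.85×10^-12·(0.101)²) = 1.99e5 N/C.

E ≈ 1.99×10^5 N/C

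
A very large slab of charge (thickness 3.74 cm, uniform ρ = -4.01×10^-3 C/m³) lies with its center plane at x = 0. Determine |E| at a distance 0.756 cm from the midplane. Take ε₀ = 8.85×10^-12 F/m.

By symmetry E is perpendicular to the slab. A Gaussian pillbox from −0.756 cm to +0.756 cm (face area A) lies entirely within the slab.
Q_enc = ρ·(2x)·A and flux = 2EA, so 2EA = 2ρxA/ε₀ ⇒ E = |ρ|x/ε₀.
E = (4.01×10^-3)(0.00756)/(8.85×10^-12) = 3.43×10^6 N/C.

|E| ≈ 3.43×10^6 V/m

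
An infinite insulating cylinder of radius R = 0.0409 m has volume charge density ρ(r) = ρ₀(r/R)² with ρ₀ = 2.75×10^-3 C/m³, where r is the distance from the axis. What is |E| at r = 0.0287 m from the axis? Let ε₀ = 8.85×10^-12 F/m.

|E| = 1.10e6 V/m

Coaxial Gaussian cylinder, radius r = 0.0287 m, length L (r < R).
λ_enc = ∫₀^r ρ(r')·2πr' dr' = (2πρ₀/R²)·r^4/4 = 1.752×10^-6 C/m.
Gauss's law: E·2πrL = λ_enc L/ε₀.
E = |λ_enc|/(2πε₀r) = (1.752×10^-6)/(2π·8.85×10^-12·0.0287) = 1.10×10^6 N/C.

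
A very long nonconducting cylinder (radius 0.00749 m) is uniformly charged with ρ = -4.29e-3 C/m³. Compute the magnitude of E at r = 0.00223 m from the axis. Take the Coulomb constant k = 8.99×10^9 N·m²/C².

|E| = 5.40e5 N/C

By cylindrical symmetry E is radial; use a coaxial Gaussian cylinder of radius 0.00223 m and length L (r < R).
Enclosed charge per unit length: λ_enc = ρ·πr² = (-4.29×10^-3)π(0.00223)² = -6.702×10^-8 C/m.
Since E is radial and uniform over the curved surface, Φ = E·2πrL = Q_enc/ε₀ = λ_enc L/ε₀.
E = 2k|λ_enc|/r = 2(8.99×10^9)(6.702×10^-8)/(0.00223) = 5.40×10^5 N/C.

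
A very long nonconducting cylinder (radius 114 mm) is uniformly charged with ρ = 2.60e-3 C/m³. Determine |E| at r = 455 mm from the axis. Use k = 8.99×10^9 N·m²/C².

|E| ≈ 4.19×10^6 N/C

By cylindrical symmetry E is radial; use a coaxial Gaussian cylinder of radius 455 mm and length L (r > 114 mm, full cross-section enclosed).
λ_enc = ρ·πR² = (2.60e-3)π(0.114)² = 1.062e-4 C/m.
Applying ∮E·dA = Q_enc/ε₀ with the end caps contributing no flux:
E = 2k|λ_enc|/r = 2(8.99×10^9)(1.062×10^-4)/(0.455) = 4.19×10^6 N/C.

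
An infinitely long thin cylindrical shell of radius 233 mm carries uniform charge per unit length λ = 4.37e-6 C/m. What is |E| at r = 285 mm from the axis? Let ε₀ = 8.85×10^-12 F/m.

|E| ≈ 2.76e5 N/C

By cylindrical symmetry E is radial; use a coaxial Gaussian cylinder of radius 285 mm and length L (r > 233 mm).
The full line charge is enclosed: λ_enc = 4.37×10^-6 C/m.
By Gauss's law (flux through the curved wall only), E·2πrL = λ_enc L/ε₀.
E = |λ_enc|/(2πε₀r) = (4.37e-6)/(2π·8.85×10^-12·0.285) = 2.76e5 N/C.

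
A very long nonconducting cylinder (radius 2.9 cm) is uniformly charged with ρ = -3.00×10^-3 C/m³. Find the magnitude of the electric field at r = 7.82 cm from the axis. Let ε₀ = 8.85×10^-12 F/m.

|E| = 1.82×10^6 N/C

Coaxial Gaussian cylinder, radius r = 7.82 cm, length L (r > 2.9 cm, full cross-section enclosed).
λ_enc = ρ·πR² = (-3.00e-3)π(0.029)² = -7.926×10^-6 C/m.
Since E is radial and uniform over the curved surface, Φ = E·2πrL = Q_enc/ε₀ = λ_enc L/ε₀.
E = |λ_enc|/(2πε₀r) = (7.926e-6)/(2π·8.85×10^-12·0.0782) = 1.82×10^6 N/C.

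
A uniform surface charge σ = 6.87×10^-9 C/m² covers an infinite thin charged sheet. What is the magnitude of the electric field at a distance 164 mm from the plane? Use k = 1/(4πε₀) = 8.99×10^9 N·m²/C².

E = 388 N/C

By planar symmetry E is perpendicular to the sheet and uniform; use a Gaussian pillbox with flat faces of area A on each side of the sheet.
Flux Φ = 2EA and Q_enc = σA, so 2EA = σA/ε₀ ⇒ E = |σ|/(2ε₀), independent of distance.
E = 2πk|σ| = 2π(8.99×10^9)(6.87×10^-9) = 388 N/C.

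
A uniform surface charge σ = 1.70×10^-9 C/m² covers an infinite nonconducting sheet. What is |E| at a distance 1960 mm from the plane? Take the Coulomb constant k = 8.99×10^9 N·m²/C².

By planar symmetry E is perpendicular to the sheet and uniform; use a Gaussian pillbox with flat faces of area A on each side of the sheet.
Flux Φ = 2EA and Q_enc = σA, so 2EA = σA/ε₀ ⇒ E = |σ|/(2ε₀), independent of distance.
E = 2πk|σ| = 2π(8.99×10^9)(1.70×10^-9) = 96 N/C.

E = 96 V/m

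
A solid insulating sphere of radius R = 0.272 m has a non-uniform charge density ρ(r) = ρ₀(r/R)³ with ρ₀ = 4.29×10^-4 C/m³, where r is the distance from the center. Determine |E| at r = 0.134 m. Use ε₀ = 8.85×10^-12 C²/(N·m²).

By spherical symmetry E is radial; choose a Gaussian sphere of radius r = 0.134 m (r < R).
Integrate the density: Q_enc = 4π ∫₀^r ρ₀(r'/R)^3 r'² dr' = 4πρ₀ r^6/(6·R³) = 2.585×10^-7 C.
Since E is radial and uniform over the Gaussian sphere, Φ = E·4πr² = Q_enc/ε₀.
E = |Q_enc|/(4πε₀r²) = (2.585e-7)/(4π·8.85×10^-12·(0.134)²) = 1.29×10^5 N/C.

E = 1.29×10^5 N/C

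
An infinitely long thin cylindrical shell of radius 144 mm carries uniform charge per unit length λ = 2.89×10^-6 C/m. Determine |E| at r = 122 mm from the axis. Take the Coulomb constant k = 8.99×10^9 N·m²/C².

E = 0 (no enclosed charge)

Coaxial Gaussian cylinder, radius r = 122 mm, length L (r < 144 mm, inside the shell).
All the surface charge lies outside this cylinder: Q_enc = 0, hence E = 0.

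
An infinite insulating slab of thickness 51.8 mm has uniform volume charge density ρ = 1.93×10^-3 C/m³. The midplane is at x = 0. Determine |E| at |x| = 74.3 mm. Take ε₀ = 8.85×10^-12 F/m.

|E| = 5.65×10^6 V/m

The point |x| = 74.3 mm lies outside the slab (half-thickness 0.0259 m). A symmetric pillbox spanning the full slab encloses Q_enc = ρ·d·A.
Flux = 2EA ⇒ E = |ρ|d/(2ε₀), independent of distance outside.
E = (1.93×10^-3)(0.0518)/(2·8.85×10^-12) = 5.65e6 N/C.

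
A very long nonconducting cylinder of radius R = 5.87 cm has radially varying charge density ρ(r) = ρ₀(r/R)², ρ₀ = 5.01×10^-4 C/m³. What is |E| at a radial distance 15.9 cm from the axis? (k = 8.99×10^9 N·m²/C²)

Choose a coaxial cylinder of radius r = 15.9 cm (arbitrary length L) as the Gaussian surface (r > R, full charge per length enclosed).
λ_enc = 2π ∫₀^R ρ₀(r'/R)^2 r' dr' = 2πρ₀R²/4 = 2.712e-6 C/m.
Applying ∮E·dA = Q_enc/ε₀ with the end caps contributing no flux:
E = 2k|λ_enc|/r = 2(8.99×10^9)(2.712×10^-6)/(0.159) = 3.07e5 N/C.

E = 3.07×10^5 V/m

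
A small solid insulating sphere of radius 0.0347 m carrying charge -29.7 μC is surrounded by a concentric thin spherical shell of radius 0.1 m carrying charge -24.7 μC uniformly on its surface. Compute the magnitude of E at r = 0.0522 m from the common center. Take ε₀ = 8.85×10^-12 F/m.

|E| ≈ 9.80×10^7 V/m

Use a concentric Gaussian sphere at r = 0.0522 m (between the bodies, 0.0347 m < r < 0.1 m).
The shell at 0.1 m lies outside the Gaussian surface, so Q_enc = -29.7 μC = -2.97×10^-5 C.
Since E is radial and uniform over the Gaussian sphere, Φ = E·4πr² = Q_enc/ε₀.
E = |Q_enc|/(4πε₀r²) = (2.97×10^-5)/(4π·8.85×10^-12·(0.0522)²) = 9.80×10^7 N/C.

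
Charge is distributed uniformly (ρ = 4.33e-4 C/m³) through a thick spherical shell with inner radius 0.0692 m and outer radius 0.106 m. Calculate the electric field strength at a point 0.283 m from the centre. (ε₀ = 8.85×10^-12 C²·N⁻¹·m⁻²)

Use a concentric Gaussian sphere at r = 0.283 m (r > 0.106 m, enclosing the whole shell).
Q_enc = ρ·(4π/3)(b³ − a³) = (4.33×10^-4)·(4π/3)·((0.106)³ − (0.0692)³) = 1.559×10^-6 C.
Since E is radial and uniform over the Gaussian sphere, Φ = E·4πr² = Q_enc/ε₀.
E = |Q_enc|/(4πε₀r²) = (1.559×10^-6)/(4π·8.85×10^-12·(0.283)²) = 1.75e5 N/C.

|E| = 1.75×10^5 N/C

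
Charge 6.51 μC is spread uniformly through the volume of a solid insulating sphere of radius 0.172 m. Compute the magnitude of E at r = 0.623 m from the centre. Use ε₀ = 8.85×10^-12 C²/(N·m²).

|E| ≈ 1.51×10^5 V/m

By spherical symmetry E is radial; choose a Gaussian sphere of radius r = 0.623 m (r > R, so the entire charge is enclosed).
Q_enc = 6.51 μC = 6.51e-6 C.
Since E is radial and uniform over the Gaussian sphere, Φ = E·4πr² = Q_enc/ε₀.
E = |Q_enc|/(4πε₀r²) = (6.51×10^-6)/(4π·8.85×10^-12·(0.623)²) = 1.51×10^5 N/C.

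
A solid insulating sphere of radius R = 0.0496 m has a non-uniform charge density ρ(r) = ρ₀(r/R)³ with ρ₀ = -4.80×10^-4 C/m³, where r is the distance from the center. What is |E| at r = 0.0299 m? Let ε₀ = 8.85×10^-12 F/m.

5.92e4 V/m

By spherical symmetry E is radial; choose a Gaussian sphere of radius r = 0.0299 m (r < R).
Integrate the density: Q_enc = 4π ∫₀^r ρ₀(r'/R)^3 r'² dr' = 4πρ₀ r^6/(6·R³) = -5.887×10^-9 C.
Applying ∮E·dA = Q_enc/ε₀ with Φ = E(4πr²):
E = |Q_enc|/(4πε₀r²) = (5.887×10^-9)/(4π·8.85×10^-12·(0.0299)²) = 5.92e4 N/C.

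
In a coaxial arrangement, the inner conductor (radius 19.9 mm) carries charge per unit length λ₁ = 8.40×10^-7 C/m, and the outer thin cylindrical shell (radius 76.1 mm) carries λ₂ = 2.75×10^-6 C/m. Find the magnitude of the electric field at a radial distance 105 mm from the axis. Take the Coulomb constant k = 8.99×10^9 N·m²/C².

E ≈ 6.15×10^5 N/C

Choose a coaxial cylinder of radius r = 105 mm (arbitrary length L) as the Gaussian surface (r > 76.1 mm, enclosing both).
λ_enc = λ₁ + λ₂ = (8.40×10^-7) + (2.75×10^-6) = 3.59e-6 C/m.
By Gauss's law (flux through the curved wall only), E·2πrL = λ_enc L/ε₀.
E = 2k|λ_enc|/r = 2(8.99×10^9)(3.59×10^-6)/(0.105) = 6.15e5 N/C.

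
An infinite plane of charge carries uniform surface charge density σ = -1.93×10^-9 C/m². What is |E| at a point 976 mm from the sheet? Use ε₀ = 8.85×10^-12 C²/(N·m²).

Choose a cylindrical pillbox piercing the sheet, end faces (area A) parallel to it.
Flux Φ = 2EA and Q_enc = σA, so 2EA = σA/ε₀ ⇒ E = |σ|/(2ε₀), independent of distance.
E = |σ|/(2ε₀) = (1.93×10^-9)/(2·8.85×10^-12) = 109 N/C.

E ≈ 109 V/m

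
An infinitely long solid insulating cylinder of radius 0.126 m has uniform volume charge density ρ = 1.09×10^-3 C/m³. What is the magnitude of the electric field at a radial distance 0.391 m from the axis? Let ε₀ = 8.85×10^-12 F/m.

By cylindrical symmetry E is radial; use a coaxial Gaussian cylinder of radius 0.391 m and length L (r > 0.126 m, full cross-section enclosed).
λ_enc = ρ·πR² = (1.09×10^-3)π(0.126)² = 5.436e-5 C/m.
Gauss's law: E·2πrL = λ_enc L/ε₀.
E = |λ_enc|/(2πε₀r) = (5.436×10^-5)/(2π·8.85×10^-12·0.391) = 2.50×10^6 N/C.

|E| = 2.50×10^6 V/m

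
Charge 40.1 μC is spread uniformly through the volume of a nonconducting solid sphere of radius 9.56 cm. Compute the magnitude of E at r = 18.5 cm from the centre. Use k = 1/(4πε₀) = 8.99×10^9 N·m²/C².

E ≈ 1.05e7 V/m

Use a concentric Gaussian sphere at r = 18.5 cm (r > R, so the entire charge is enclosed).
Q_enc = 40.1 μC = 4.01e-5 C.
Since E is radial and uniform over the Gaussian sphere, Φ = E·4πr² = Q_enc/ε₀.
E = k|Q_enc|/r² = (8.99×10^9)(4.01×10^-5)/(0.185)² = 1.05×10^7 N/C.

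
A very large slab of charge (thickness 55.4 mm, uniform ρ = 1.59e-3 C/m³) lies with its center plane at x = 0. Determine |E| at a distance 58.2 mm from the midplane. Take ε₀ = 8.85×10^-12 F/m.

The point |x| = 58.2 mm lies outside the slab (half-thickness 0.0277 m). A symmetric pillbox spanning the full slab encloses Q_enc = ρ·d·A.
Flux = 2EA ⇒ E = |ρ|d/(2ε₀), independent of distance outside.
E = (1.59×10^-3)(0.0554)/(2·8.85×10^-12) = 4.98e6 N/C.

E = 4.98e6 V/m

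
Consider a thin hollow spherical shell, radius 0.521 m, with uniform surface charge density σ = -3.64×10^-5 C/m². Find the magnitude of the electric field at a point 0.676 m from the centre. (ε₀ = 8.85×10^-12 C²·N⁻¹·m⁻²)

E = 2.44×10^6 V/m

Take a concentric spherical Gaussian surface of radius r = 0.676 m (r > 0.521 m).
The entire shell is enclosed: Q_enc = σ·4πR² = (-3.64×10^-5)·4π·(0.521)² = -1.242×10^-4 C.
Since E is radial and uniform over the Gaussian sphere, Φ = E·4πr² = Q_enc/ε₀.
E = |Q_enc|/(4πε₀r²) = (1.242e-4)/(4π·8.85×10^-12·(0.676)²) = 2.44×10^6 N/C.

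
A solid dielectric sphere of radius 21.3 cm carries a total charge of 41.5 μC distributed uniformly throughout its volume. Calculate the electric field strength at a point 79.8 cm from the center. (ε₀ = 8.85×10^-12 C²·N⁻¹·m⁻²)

5.86×10^5 N/C

Use a concentric Gaussian sphere at r = 79.8 cm (r > R, so the entire charge is enclosed).
Q_enc = 41.5 μC = 4.15×10^-5 C.
Applying ∮E·dA = Q_enc/ε₀ with Φ = E(4πr²):
E = |Q_enc|/(4πε₀r²) = (4.15e-5)/(4π·8.85×10^-12·(0.798)²) = 5.86×10^5 N/C.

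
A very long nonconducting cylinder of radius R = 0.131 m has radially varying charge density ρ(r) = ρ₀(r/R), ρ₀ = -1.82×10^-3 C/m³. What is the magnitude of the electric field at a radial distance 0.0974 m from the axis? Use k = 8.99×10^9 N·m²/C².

E ≈ 4.96×10^6 N/C

Take a coaxial cylindrical Gaussian surface of radius r = 0.0974 m and length L (r < R).
Integrating ρ over the cross-section to radius r: λ_enc = (2πρ₀/R) ∫₀^r r'^2 dr' = 2πρ₀ r^3/(3·R) = -2.689×10^-5 C/m.
Applying ∮E·dA = Q_enc/ε₀ with the end caps contributing no flux:
E = 2k|λ_enc|/r = 2(8.99×10^9)(2.689×10^-5)/(0.0974) = 4.96×10^6 N/C.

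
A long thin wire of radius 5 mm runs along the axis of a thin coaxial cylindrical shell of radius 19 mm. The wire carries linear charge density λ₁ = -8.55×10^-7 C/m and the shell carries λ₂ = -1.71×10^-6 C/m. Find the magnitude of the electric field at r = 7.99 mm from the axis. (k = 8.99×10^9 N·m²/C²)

E ≈ 1.92e6 N/C

Coaxial Gaussian cylinder, radius r = 7.99 mm, length L (between the conductors, 5 mm < r < 19 mm).
Only the inner wire is enclosed; the outer shell contributes nothing inside itself. λ_enc = λ₁ = -8.55×10^-7 C/m.
By Gauss's law (flux through the curved wall only), E·2πrL = λ_enc L/ε₀.
E = 2k|λ_enc|/r = 2(8.99×10^9)(8.55e-7)/(0.00799) = 1.92×10^6 N/C.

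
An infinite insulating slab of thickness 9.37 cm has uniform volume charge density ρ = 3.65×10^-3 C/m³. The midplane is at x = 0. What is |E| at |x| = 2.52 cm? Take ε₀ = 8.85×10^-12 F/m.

E ≈ 1.04×10^7 V/m

By symmetry E is perpendicular to the slab. A Gaussian pillbox from −2.52 cm to +2.52 cm (face area A) lies entirely within the slab.
Q_enc = ρ·(2x)·A and flux = 2EA, so 2EA = 2ρxA/ε₀ ⇒ E = |ρ|x/ε₀.
E = (3.65×10^-3)(0.0252)/(8.85×10^-12) = 1.04×10^7 N/C.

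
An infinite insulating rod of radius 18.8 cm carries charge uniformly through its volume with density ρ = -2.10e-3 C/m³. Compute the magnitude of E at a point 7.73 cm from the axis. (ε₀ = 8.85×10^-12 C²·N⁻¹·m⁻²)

|E| ≈ 9.17×10^6 N/C

Take a coaxial cylindrical Gaussian surface of radius r = 7.73 cm and length L (r < R).
Charge inside radius r per length L is ρ·πr²·L, so λ_enc = ρπr² = -3.942×10^-5 C/m.
By Gauss's law (flux through the curved wall only), E·2πrL = λ_enc L/ε₀.
E = |λ_enc|/(2πε₀r) = (3.942e-5)/(2π·8.85×10^-12·0.0773) = 9.17×10^6 N/C.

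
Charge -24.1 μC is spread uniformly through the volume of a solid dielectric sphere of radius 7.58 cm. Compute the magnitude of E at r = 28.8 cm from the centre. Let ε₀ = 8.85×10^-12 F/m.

E ≈ 2.61×10^6 N/C

Symmetry ⇒ E = E(r) r̂. Gaussian sphere of radius r = 28.8 cm (r > R, so the entire charge is enclosed).
Q_enc = -24.1 μC = -2.41×10^-5 C.
Gauss's law: E·4πr² = Q_enc/ε₀.
E = |Q_enc|/(4πε₀r²) = (2.41e-5)/(4π·8.85×10^-12·(0.288)²) = 2.61e6 N/C.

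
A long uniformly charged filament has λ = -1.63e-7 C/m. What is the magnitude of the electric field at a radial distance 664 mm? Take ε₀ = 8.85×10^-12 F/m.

By cylindrical symmetry E is radial; use a coaxial Gaussian cylinder of radius 664 mm and length L.
Q_enc = λL, so λ_enc = -1.63×10^-7 C/m.
Gauss's law: E·2πrL = λ_enc L/ε₀.
E = |λ_enc|/(2πε₀r) = (1.63e-7)/(2π·8.85×10^-12·0.664) = 4.41×10^3 N/C.

4.41e3 N/C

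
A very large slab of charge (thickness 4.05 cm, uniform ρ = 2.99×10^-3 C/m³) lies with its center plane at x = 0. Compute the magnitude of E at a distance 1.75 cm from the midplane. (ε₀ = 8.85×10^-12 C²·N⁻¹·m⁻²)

E = 5.91×10^6 N/C

By symmetry E is perpendicular to the slab. A Gaussian pillbox from −1.75 cm to +1.75 cm (face area A) lies entirely within the slab.
Q_enc = ρ·(2x)·A and flux = 2EA, so 2EA = 2ρxA/ε₀ ⇒ E = |ρ|x/ε₀.
E = (2.99×10^-3)(0.0175)/(8.85×10^-12) = 5.91×10^6 N/C.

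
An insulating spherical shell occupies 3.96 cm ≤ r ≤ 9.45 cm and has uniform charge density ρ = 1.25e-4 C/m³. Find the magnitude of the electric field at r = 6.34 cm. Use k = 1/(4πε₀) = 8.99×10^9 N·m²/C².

Take a concentric spherical Gaussian surface of radius r = 6.34 cm (within the shell material, 3.96 cm < r < 9.45 cm).
Enclosed charge is the volume from a to r: Q_enc = (4π/3)ρ(r³ − a³) = 1.009e-7 C.
Gauss's law: E·4πr² = Q_enc/ε₀.
E = k|Q_enc|/r² = (8.99×10^9)(1.009e-7)/(0.0634)² = 2.26×10^5 N/C.

2.26×10^5 N/C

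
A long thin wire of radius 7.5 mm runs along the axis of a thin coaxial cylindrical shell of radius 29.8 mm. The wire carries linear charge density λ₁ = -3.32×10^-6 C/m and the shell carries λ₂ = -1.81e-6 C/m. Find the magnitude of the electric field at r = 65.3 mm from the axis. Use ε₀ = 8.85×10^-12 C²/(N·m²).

By cylindrical symmetry E is radial; use a coaxial Gaussian cylinder of radius 65.3 mm and length L (r > 29.8 mm, enclosing both).
λ_enc = λ₁ + λ₂ = (-3.32×10^-6) + (-1.81×10^-6) = -5.13×10^-6 C/m.
By Gauss's law (flux through the curved wall only), E·2πrL = λ_enc L/ε₀.
E = |λ_enc|/(2πε₀r) = (5.13×10^-6)/(2π·8.85×10^-12·0.0653) = 1.41×10^6 N/C.

E ≈ 1.41×10^6 N/C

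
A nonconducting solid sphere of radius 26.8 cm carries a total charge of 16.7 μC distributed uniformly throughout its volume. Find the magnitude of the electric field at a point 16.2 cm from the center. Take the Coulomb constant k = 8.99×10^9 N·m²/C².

Take a concentric spherical Gaussian surface of radius r = 16.2 cm (r < R).
Only the charge within r is enclosed: Q_enc = Q·(r/R)³ = (16.7 μC)·(16.2 cm/26.8 cm)³ = 3.689e-6 C.
Applying ∮E·dA = Q_enc/ε₀ with Φ = E(4πr²):
E = k|Q_enc|/r² = (8.99×10^9)(3.689×10^-6)/(0.162)² = 1.26e6 N/C.

|E| = 1.26×10^6 N/C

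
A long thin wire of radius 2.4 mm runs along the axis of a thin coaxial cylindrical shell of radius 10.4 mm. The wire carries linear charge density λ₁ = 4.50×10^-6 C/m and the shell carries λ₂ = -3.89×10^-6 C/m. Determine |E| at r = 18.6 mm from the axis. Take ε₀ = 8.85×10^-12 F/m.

By cylindrical symmetry E is radial; use a coaxial Gaussian cylinder of radius 18.6 mm and length L (r > 10.4 mm, enclosing both).
λ_enc = λ₁ + λ₂ = (4.50e-6) + (-3.89×10^-6) = 6.10×10^-7 C/m.
Applying ∮E·dA = Q_enc/ε₀ with the end caps contributing no flux:
E = |λ_enc|/(2πε₀r) = (6.10×10^-7)/(2π·8.85×10^-12·0.0186) = 5.90e5 N/C.

E ≈ 5.90×10^5 N/C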